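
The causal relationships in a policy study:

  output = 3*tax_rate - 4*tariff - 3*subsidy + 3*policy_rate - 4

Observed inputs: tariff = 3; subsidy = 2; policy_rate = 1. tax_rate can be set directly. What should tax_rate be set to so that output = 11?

tax_rate = 10

Substituting into the output equation gives output = 3*tax_rate - 19.
Solve 3*tax_rate - 19 = 11: tax_rate = (11 + 19) / 3 = 10.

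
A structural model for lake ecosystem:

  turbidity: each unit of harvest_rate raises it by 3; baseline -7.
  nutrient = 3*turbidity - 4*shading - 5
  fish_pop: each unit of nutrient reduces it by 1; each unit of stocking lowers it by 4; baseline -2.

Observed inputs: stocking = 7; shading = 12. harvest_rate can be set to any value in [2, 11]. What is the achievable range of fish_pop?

-55 to 26

Substituting into the nutrient equation gives nutrient = 9*harvest_rate - 74.
This gives fish_pop = -9*harvest_rate + 44.
Linear in harvest_rate, so extremes are at the endpoints: harvest_rate = 2 gives fish_pop = 26; harvest_rate = 11 gives fish_pop = -55.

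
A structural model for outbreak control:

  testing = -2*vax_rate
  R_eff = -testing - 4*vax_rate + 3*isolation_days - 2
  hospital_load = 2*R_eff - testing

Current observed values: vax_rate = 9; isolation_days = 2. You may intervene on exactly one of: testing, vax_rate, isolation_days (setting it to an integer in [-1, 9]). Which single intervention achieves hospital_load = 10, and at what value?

set vax_rate = -1

Intervening on testing: hospital_load = -3*testing - 64. Reaching 10 requires testing = -74/3, not an integer.
Intervening on vax_rate: with other inputs at their observed values, hospital_load = -2*vax_rate + 8. Solving for 10 gives vax_rate = -1, within [-1, 9].
Intervening on isolation_days: hospital_load = 6*isolation_days - 22. Reaching 10 requires isolation_days = 16/3, not an integer.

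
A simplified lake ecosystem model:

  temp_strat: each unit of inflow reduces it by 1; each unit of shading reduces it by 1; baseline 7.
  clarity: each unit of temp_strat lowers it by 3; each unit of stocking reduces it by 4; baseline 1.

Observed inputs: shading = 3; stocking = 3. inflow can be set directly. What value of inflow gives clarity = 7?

Substituting into the temp_strat equation gives temp_strat = -inflow + 4.
Substituting into the clarity equation gives clarity = 3*inflow - 23.
Solve 3*inflow - 23 = 7: inflow = (7 + 23) / 3 = 10.

inflow = 10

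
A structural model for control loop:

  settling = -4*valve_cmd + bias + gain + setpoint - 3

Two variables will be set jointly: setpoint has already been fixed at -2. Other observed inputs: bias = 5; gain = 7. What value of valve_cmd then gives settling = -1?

With setpoint held at -2:
Substituting into the settling equation gives settling = -4*valve_cmd + 7.
Solve -4*valve_cmd + 7 = -1: valve_cmd = (-1 - 7) / -4 = 2.

valve_cmd = 2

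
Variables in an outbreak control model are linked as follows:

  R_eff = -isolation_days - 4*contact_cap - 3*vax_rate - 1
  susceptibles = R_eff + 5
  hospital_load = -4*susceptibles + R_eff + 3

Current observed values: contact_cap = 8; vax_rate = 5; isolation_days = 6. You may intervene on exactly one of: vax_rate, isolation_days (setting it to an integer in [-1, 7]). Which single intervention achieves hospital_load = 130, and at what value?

set isolation_days = 1

Intervening on vax_rate: hospital_load = 9*vax_rate + 100. Reaching 130 requires vax_rate = 10/3, not an integer.
Intervening on isolation_days: with other inputs at their observed values, hospital_load = 3*isolation_days + 127. Solving for 130 gives isolation_days = 1, within [-1, 7].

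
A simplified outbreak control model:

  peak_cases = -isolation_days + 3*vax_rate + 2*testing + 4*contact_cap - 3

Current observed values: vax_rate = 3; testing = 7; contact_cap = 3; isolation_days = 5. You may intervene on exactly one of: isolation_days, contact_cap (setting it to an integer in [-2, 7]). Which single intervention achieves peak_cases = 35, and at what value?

set contact_cap = 5

Intervening on isolation_days: peak_cases = -isolation_days + 32. Reaching 35 requires isolation_days = -3, outside [-2, 7].
Intervening on contact_cap: with other inputs at their observed values, peak_cases = 4*contact_cap + 15. Solving for 35 gives contact_cap = 5, within [-2, 7].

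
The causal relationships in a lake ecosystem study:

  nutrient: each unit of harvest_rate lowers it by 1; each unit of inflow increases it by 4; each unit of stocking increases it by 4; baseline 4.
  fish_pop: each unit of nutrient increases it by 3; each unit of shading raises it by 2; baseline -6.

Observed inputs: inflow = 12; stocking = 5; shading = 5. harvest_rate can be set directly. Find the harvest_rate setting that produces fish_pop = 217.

harvest_rate = 1

Substituting into the nutrient equation gives nutrient = -harvest_rate + 72.
fish_pop becomes -3*harvest_rate + 220.
Solve -3*harvest_rate + 220 = 217: harvest_rate = (217 - 220) / -3 = 1.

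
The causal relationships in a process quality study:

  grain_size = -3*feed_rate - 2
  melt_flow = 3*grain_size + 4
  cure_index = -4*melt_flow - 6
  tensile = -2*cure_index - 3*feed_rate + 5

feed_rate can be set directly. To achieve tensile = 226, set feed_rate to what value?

Substituting into the melt_flow equation gives melt_flow = -9*feed_rate - 2.
cure_index becomes 36*feed_rate + 2.
Substituting into the tensile equation gives tensile = -75*feed_rate + 1.
Solve -75*feed_rate + 1 = 226: feed_rate = (226 - 1) / -75 = -3.

feed_rate = -3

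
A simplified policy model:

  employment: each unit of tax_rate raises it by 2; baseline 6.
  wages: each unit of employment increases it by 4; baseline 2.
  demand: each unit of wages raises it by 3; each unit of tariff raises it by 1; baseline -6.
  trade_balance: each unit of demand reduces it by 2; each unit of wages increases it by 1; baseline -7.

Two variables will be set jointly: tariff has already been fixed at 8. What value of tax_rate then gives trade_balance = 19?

With tariff held at 8:
Substituting into the wages equation gives wages = 8*tax_rate + 26.
Substituting into the demand equation gives demand = 24*tax_rate + 80.
Substituting into the trade_balance equation gives trade_balance = -40*tax_rate - 141.
Solve -40*tax_rate - 141 = 19: tax_rate = (19 + 141) / -40 = -4.

tax_rate = -4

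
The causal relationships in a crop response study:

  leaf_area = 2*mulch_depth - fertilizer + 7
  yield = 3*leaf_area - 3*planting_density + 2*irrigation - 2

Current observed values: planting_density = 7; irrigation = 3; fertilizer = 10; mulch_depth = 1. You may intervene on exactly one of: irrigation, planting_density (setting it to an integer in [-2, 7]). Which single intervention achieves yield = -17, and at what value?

set planting_density = 6

Intervening on irrigation: yield = 2*irrigation - 26. Reaching -17 requires irrigation = 9/2, not an integer.
Intervening on planting_density: with other inputs at their observed values, yield = -3*planting_density + 1. Solving for -17 gives planting_density = 6, within [-2, 7].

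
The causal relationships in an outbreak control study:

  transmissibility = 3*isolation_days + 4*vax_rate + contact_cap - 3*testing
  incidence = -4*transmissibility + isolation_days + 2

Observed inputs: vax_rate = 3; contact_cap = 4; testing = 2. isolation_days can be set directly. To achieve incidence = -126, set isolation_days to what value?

Substituting into the transmissibility equation gives transmissibility = 3*isolation_days + 10.
Substituting into the incidence equation gives incidence = -11*isolation_days - 38.
Solve -11*isolation_days - 38 = -126: isolation_days = (-126 + 38) / -11 = 8.

isolation_days = 8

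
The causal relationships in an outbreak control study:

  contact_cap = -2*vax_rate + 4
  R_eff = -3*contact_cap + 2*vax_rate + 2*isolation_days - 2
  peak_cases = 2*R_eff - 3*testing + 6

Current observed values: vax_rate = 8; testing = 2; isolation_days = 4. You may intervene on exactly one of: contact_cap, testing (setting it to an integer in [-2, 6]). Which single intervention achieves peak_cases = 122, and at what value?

Intervening on contact_cap: peak_cases = -6*contact_cap + 44. Reaching 122 requires contact_cap = -13, outside [-2, 6].
Intervening on testing: with other inputs at their observed values, peak_cases = -3*testing + 122. Solving for 122 gives testing = 0, within [-2, 6].

set testing = 0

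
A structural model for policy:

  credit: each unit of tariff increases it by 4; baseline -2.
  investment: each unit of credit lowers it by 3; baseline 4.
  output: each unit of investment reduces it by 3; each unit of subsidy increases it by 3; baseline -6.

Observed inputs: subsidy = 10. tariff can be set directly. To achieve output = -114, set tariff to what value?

Substituting into the investment equation gives investment = -12*tariff + 10.
So output = 36*tariff - 6.
Solve 36*tariff - 6 = -114: tariff = (-114 + 6) / 36 = -3.

tariff = -3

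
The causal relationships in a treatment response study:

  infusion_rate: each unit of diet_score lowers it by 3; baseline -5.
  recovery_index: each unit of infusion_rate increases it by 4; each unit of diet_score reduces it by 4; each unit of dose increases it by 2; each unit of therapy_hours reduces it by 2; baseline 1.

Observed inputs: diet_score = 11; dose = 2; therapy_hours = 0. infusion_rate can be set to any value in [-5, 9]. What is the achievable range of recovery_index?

Intervening on infusion_rate fixes its value directly, overriding its dependence on diet_score.
Substituting into the recovery_index equation gives recovery_index = 4*infusion_rate - 39.
Linear in infusion_rate, so extremes are at the endpoints: infusion_rate = -5 gives recovery_index = -59; infusion_rate = 9 gives recovery_index = -3.

-59 to -3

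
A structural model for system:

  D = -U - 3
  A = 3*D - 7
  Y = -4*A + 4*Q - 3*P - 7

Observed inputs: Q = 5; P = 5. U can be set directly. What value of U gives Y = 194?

U = 11

Substituting into the A equation gives A = -3*U - 16.
This gives Y = 12*U + 62.
Solve 12*U + 62 = 194: U = (194 - 62) / 12 = 11.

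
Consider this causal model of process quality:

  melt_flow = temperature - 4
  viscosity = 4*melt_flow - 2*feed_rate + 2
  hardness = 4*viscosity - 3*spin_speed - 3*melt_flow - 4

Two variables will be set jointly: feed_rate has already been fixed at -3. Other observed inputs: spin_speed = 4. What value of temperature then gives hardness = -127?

With feed_rate held at -3:
Substituting into the viscosity equation gives viscosity = 4*temperature - 8.
Substituting into the hardness equation gives hardness = 13*temperature - 36.
Solve 13*temperature - 36 = -127: temperature = (-127 + 36) / 13 = -7.

temperature = -7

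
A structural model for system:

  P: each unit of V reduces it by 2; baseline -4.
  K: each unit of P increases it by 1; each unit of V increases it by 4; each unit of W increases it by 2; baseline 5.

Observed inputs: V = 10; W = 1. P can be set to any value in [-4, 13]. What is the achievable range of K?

Intervening on P fixes its value directly, overriding its dependence on V.
Substituting into the K equation gives K = P + 47.
Linear in P, so extremes are at the endpoints: P = -4 gives K = 43; P = 13 gives K = 60.

43 to 60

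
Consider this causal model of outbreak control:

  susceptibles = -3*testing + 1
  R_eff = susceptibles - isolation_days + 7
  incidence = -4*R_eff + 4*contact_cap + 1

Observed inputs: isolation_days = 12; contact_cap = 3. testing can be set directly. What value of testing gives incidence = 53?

Substituting into the R_eff equation gives R_eff = -3*testing - 4.
So incidence = 12*testing + 29.
Solve 12*testing + 29 = 53: testing = (53 - 29) / 12 = 2.

testing = 2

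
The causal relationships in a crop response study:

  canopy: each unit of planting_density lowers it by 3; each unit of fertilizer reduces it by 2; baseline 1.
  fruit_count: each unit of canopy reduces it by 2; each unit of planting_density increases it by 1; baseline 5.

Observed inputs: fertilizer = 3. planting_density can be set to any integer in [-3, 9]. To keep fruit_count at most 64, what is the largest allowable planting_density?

planting_density = 7

Substituting into the canopy equation gives canopy = -3*planting_density - 5.
fruit_count becomes 7*planting_density + 15.
Require 7*planting_density + 15 ≤ 64, so planting_density ≤ 7.
The largest integer in [-3, 9] satisfying this is 7.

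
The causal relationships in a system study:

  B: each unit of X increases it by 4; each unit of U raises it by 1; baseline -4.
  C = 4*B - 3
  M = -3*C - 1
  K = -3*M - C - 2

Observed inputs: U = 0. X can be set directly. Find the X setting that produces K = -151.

Substituting into the B equation gives B = 4*X - 4.
This gives C = 16*X - 19.
Substituting into the M equation gives M = -48*X + 56.
Substituting into the K equation gives K = 128*X - 151.
Solve 128*X - 151 = -151: X = (-151 + 151) / 128 = 0.

X = 0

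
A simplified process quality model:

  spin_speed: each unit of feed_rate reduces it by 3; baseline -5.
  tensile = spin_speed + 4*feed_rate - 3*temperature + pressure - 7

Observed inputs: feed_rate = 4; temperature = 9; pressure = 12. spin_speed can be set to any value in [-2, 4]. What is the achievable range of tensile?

Intervening on spin_speed fixes its value directly, overriding its dependence on feed_rate.
Substituting into the tensile equation gives tensile = spin_speed - 6.
Linear in spin_speed, so extremes are at the endpoints: spin_speed = -2 gives tensile = -8; spin_speed = 4 gives tensile = -2.

-8 to -2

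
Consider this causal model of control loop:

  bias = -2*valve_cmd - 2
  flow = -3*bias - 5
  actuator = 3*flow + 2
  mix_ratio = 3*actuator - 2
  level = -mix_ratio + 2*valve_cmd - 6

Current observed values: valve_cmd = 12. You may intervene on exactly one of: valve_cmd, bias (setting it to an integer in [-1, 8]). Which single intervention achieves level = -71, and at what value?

set valve_cmd = 1

Intervening on valve_cmd: with other inputs at their observed values, level = -52*valve_cmd - 19. Solving for -71 gives valve_cmd = 1, within [-1, 8].
Intervening on bias: level = 27*bias + 59. Reaching -71 requires bias = -130/27, not an integer.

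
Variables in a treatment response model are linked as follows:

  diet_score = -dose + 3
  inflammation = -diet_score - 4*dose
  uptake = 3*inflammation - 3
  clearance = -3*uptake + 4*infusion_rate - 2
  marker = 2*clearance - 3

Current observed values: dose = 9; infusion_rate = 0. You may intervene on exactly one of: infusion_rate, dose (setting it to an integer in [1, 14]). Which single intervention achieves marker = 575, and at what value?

Intervening on infusion_rate: with other inputs at their observed values, marker = 8*infusion_rate + 551. Solving for 575 gives infusion_rate = 3, within [1, 14].
Intervening on dose: marker = 54*dose + 65. Reaching 575 requires dose = 85/9, not an integer.

set infusion_rate = 3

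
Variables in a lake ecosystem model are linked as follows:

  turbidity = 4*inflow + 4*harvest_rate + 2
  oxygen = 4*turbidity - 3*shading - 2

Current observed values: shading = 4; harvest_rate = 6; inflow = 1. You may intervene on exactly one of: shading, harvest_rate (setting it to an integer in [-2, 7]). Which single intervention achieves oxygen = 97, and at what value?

set shading = 7

Intervening on shading: with other inputs at their observed values, oxygen = -3*shading + 118. Solving for 97 gives shading = 7, within [-2, 7].
Intervening on harvest_rate: oxygen = 16*harvest_rate + 10. Reaching 97 requires harvest_rate = 87/16, not an integer.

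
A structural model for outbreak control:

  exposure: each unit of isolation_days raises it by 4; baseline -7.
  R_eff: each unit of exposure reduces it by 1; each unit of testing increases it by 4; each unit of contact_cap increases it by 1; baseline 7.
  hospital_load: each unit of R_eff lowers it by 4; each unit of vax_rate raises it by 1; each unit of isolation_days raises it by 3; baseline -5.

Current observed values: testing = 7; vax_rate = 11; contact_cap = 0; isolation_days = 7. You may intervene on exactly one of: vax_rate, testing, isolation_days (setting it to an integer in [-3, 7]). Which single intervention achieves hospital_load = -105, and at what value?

Intervening on vax_rate: hospital_load = vax_rate - 40. Reaching -105 requires vax_rate = -65, outside [-3, 7].
Intervening on testing: hospital_load = -16*testing + 83. Reaching -105 requires testing = 47/4, not an integer.
Intervening on isolation_days: with other inputs at their observed values, hospital_load = 19*isolation_days - 162. Solving for -105 gives isolation_days = 3, within [-3, 7].

set isolation_days = 3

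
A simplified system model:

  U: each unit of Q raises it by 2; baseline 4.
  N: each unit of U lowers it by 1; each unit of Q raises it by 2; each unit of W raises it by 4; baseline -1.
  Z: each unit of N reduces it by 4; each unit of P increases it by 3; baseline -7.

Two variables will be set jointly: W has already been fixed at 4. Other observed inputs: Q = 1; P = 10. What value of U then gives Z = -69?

With W held at 4:
Intervening on U fixes its value directly, overriding its dependence on Q.
Substituting into the N equation gives N = -U + 17.
Substituting into the Z equation gives Z = 4*U - 45.
Solve 4*U - 45 = -69: U = (-69 + 45) / 4 = -6.

U = -6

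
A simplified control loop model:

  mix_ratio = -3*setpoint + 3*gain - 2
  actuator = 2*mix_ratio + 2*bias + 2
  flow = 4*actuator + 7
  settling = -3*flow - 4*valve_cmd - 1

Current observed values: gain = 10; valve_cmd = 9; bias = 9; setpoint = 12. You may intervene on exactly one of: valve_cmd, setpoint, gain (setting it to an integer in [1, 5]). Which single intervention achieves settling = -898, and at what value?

set setpoint = 1

Intervening on valve_cmd: settling = -4*valve_cmd - 70. Reaching -898 requires valve_cmd = 207, outside [1, 5].
Intervening on setpoint: with other inputs at their observed values, settling = 72*setpoint - 970. Solving for -898 gives setpoint = 1, within [1, 5].
Intervening on gain: settling = -72*gain + 614. Reaching -898 requires gain = 21, outside [1, 5].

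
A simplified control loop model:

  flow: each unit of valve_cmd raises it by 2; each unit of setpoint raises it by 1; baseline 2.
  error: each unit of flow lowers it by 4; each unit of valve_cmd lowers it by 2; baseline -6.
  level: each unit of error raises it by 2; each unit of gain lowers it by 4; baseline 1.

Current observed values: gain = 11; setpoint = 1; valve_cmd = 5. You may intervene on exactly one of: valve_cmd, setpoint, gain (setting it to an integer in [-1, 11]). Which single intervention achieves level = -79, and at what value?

set valve_cmd = 0

Intervening on valve_cmd: with other inputs at their observed values, level = -20*valve_cmd - 79. Solving for -79 gives valve_cmd = 0, within [-1, 11].
Intervening on setpoint: level = -8*setpoint - 171. Reaching -79 requires setpoint = -23/2, not an integer.
Intervening on gain: level = -4*gain - 135. Reaching -79 requires gain = -14, outside [-1, 11].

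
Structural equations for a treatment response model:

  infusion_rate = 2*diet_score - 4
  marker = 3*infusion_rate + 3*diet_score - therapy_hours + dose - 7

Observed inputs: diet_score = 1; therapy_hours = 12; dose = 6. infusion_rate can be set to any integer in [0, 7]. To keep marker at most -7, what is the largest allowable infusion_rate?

Intervening on infusion_rate fixes its value directly, overriding its dependence on diet_score.
Substituting into the marker equation gives marker = 3*infusion_rate - 10.
Require 3*infusion_rate - 10 ≤ -7, so infusion_rate ≤ 1.
The largest integer in [0, 7] satisfying this is 1.

infusion_rate = 1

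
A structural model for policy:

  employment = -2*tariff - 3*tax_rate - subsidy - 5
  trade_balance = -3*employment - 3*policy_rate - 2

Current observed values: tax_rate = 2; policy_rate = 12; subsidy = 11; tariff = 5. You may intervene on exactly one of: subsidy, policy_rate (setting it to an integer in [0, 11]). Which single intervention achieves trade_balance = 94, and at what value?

set policy_rate = 0

Intervening on subsidy: trade_balance = 3*subsidy + 25. Reaching 94 requires subsidy = 23, outside [0, 11].
Intervening on policy_rate: with other inputs at their observed values, trade_balance = -3*policy_rate + 94. Solving for 94 gives policy_rate = 0, within [0, 11].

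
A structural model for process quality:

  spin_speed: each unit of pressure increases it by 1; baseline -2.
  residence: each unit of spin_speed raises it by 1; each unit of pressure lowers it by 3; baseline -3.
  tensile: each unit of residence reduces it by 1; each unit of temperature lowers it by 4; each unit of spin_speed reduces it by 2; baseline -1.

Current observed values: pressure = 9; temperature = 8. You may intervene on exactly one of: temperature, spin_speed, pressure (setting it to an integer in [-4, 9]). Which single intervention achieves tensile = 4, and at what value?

set temperature = 1

Intervening on temperature: with other inputs at their observed values, tensile = -4*temperature + 8. Solving for 4 gives temperature = 1, within [-4, 9].
Intervening on spin_speed: tensile = -3*spin_speed - 3. Reaching 4 requires spin_speed = -7/3, not an integer.
Intervening on pressure: the paths from pressure to tensile cancel (net effect zero), leaving tensile = -24; 4 is unreachable this way.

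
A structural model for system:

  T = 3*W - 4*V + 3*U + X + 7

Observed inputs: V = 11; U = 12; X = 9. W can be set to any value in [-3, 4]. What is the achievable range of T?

Substituting into the T equation gives T = 3*W + 8.
Linear in W, so extremes are at the endpoints: W = -3 gives T = -1; W = 4 gives T = 20.

-1 to 20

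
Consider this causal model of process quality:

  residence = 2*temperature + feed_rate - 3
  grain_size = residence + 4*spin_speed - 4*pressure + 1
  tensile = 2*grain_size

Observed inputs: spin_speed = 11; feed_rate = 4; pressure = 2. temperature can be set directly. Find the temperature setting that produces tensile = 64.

temperature = -3

Substituting into the residence equation gives residence = 2*temperature + 1.
grain_size becomes 2*temperature + 38.
Substituting into the tensile equation gives tensile = 4*temperature + 76.
Solve 4*temperature + 76 = 64: temperature = (64 - 76) / 4 = -3.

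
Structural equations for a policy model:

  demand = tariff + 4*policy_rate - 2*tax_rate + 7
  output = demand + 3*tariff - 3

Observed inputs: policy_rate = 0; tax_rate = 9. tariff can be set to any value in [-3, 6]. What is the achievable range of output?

-26 to 10

Substituting into the demand equation gives demand = tariff - 11.
So output = 4*tariff - 14.
Linear in tariff, so extremes are at the endpoints: tariff = -3 gives output = -26; tariff = 6 gives output = 10.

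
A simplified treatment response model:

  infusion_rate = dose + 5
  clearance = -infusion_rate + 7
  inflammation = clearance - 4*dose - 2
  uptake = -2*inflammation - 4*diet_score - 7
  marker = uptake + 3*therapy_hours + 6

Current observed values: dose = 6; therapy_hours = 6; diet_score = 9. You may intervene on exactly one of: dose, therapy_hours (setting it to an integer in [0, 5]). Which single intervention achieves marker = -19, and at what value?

set dose = 0

Intervening on dose: with other inputs at their observed values, marker = 10*dose - 19. Solving for -19 gives dose = 0, within [0, 5].
Intervening on therapy_hours: marker = 3*therapy_hours + 23. Reaching -19 requires therapy_hours = -14, outside [0, 5].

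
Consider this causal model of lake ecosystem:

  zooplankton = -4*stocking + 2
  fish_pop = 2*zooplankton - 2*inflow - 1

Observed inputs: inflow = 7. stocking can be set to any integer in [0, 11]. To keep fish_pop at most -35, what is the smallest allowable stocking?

stocking = 3

Substituting into the fish_pop equation gives fish_pop = -8*stocking - 11.
Require -8*stocking - 11 ≤ -35, so stocking ≥ 3.
The smallest integer in [0, 11] satisfying this is 3.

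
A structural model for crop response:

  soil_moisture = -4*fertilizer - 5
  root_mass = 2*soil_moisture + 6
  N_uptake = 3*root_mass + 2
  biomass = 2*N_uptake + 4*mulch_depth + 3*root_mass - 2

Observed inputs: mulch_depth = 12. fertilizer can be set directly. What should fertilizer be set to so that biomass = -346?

fertilizer = 5

Substituting into the root_mass equation gives root_mass = -8*fertilizer - 4.
Substituting into the N_uptake equation gives N_uptake = -24*fertilizer - 10.
So biomass = -72*fertilizer + 14.
Solve -72*fertilizer + 14 = -346: fertilizer = (-346 - 14) / -72 = 5.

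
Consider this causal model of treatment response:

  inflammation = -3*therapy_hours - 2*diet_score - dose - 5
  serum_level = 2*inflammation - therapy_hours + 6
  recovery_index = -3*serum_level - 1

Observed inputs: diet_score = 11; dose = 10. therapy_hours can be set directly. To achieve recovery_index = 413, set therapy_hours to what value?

Substituting into the inflammation equation gives inflammation = -3*therapy_hours - 37.
So serum_level = -7*therapy_hours - 68.
recovery_index becomes 21*therapy_hours + 203.
Solve 21*therapy_hours + 203 = 413: therapy_hours = (413 - 203) / 21 = 10.

therapy_hours = 10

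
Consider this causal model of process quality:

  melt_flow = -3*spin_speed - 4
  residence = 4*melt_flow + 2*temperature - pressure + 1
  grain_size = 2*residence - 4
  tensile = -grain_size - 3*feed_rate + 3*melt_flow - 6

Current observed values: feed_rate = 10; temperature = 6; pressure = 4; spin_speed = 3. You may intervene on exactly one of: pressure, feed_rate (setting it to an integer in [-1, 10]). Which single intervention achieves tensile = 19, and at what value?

Intervening on pressure: with other inputs at their observed values, tensile = 2*pressure + 7. Solving for 19 gives pressure = 6, within [-1, 10].
Intervening on feed_rate: tensile = -3*feed_rate + 45. Reaching 19 requires feed_rate = 26/3, not an integer.

set pressure = 6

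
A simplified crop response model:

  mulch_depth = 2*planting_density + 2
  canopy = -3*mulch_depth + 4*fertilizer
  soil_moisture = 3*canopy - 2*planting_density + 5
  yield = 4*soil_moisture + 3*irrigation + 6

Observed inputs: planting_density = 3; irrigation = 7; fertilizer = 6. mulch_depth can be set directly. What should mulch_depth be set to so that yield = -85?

mulch_depth = 11

Intervening on mulch_depth fixes its value directly, overriding its dependence on planting_density.
Substituting into the canopy equation gives canopy = -3*mulch_depth + 24.
This gives soil_moisture = -9*mulch_depth + 71.
This gives yield = -36*mulch_depth + 311.
Solve -36*mulch_depth + 311 = -85: mulch_depth = (-85 - 311) / -36 = 11.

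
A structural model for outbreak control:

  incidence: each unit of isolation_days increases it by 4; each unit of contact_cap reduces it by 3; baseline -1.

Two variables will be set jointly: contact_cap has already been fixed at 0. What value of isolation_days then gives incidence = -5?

With contact_cap held at 0:
Substituting into the incidence equation gives incidence = 4*isolation_days - 1.
Solve 4*isolation_days - 1 = -5: isolation_days = (-5 + 1) / 4 = -1.

isolation_days = -1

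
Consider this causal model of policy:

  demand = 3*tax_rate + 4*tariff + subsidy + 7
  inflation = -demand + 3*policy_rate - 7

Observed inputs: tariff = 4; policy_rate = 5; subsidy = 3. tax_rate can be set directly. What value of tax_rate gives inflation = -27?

Substituting into the demand equation gives demand = 3*tax_rate + 26.
So inflation = -3*tax_rate - 18.
Solve -3*tax_rate - 18 = -27: tax_rate = (-27 + 18) / -3 = 3.

tax_rate = 3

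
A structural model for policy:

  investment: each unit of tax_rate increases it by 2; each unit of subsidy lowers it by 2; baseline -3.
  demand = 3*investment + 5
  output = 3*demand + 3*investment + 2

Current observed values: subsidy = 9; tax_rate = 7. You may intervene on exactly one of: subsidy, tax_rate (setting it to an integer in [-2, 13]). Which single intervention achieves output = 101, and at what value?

set subsidy = 2

Intervening on subsidy: with other inputs at their observed values, output = -24*subsidy + 149. Solving for 101 gives subsidy = 2, within [-2, 13].
Intervening on tax_rate: output = 24*tax_rate - 235. Reaching 101 requires tax_rate = 14, outside [-2, 13].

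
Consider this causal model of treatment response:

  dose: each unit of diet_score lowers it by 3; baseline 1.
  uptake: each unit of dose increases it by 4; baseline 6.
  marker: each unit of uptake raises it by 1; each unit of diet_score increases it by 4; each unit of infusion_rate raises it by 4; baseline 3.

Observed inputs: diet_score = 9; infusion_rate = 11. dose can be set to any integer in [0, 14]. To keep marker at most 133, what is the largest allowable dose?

Intervening on dose fixes its value directly, overriding its dependence on diet_score.
Substituting into the marker equation gives marker = 4*dose + 89.
Require 4*dose + 89 ≤ 133, so dose ≤ 11.
The largest integer in [0, 14] satisfying this is 11.

dose = 11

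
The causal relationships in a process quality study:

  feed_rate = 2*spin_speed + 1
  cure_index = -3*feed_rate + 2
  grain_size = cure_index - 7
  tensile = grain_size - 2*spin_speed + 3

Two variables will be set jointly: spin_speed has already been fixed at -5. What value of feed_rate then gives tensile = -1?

With spin_speed held at -5:
Intervening on feed_rate fixes its value directly, overriding its dependence on spin_speed.
Substituting into the grain_size equation gives grain_size = -3*feed_rate - 5.
tensile becomes -3*feed_rate + 8.
Solve -3*feed_rate + 8 = -1: feed_rate = (-1 - 8) / -3 = 3.

feed_rate = 3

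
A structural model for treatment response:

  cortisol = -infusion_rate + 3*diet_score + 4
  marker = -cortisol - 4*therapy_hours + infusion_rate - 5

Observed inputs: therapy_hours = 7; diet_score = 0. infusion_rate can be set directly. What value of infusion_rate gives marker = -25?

infusion_rate = 6

Substituting into the cortisol equation gives cortisol = -infusion_rate + 4.
Substituting into the marker equation gives marker = 2*infusion_rate - 37.
Solve 2*infusion_rate - 37 = -25: infusion_rate = (-25 + 37) / 2 = 6.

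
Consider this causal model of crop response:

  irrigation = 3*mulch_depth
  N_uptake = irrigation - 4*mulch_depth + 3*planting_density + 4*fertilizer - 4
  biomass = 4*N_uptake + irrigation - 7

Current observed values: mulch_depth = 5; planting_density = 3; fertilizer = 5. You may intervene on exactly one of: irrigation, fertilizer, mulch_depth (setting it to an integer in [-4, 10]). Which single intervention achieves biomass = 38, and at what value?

set irrigation = 5

Intervening on irrigation: with other inputs at their observed values, biomass = 5*irrigation + 13. Solving for 38 gives irrigation = 5, within [-4, 10].
Intervening on fertilizer: biomass = 16*fertilizer + 8. Reaching 38 requires fertilizer = 15/8, not an integer.
Intervening on mulch_depth: biomass = -mulch_depth + 93. Reaching 38 requires mulch_depth = 55, outside [-4, 10].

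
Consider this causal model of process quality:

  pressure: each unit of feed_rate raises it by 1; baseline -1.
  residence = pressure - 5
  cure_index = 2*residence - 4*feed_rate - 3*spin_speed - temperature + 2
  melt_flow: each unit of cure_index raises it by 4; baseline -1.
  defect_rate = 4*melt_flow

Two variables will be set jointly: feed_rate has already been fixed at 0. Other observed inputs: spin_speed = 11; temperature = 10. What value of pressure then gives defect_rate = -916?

With feed_rate held at 0:
Intervening on pressure fixes its value directly, overriding its dependence on feed_rate.
Substituting into the cure_index equation gives cure_index = 2*pressure - 51.
Substituting into the melt_flow equation gives melt_flow = 8*pressure - 205.
Substituting into the defect_rate equation gives defect_rate = 32*pressure - 820.
Solve 32*pressure - 820 = -916: pressure = (-916 + 820) / 32 = -3.

pressure = -3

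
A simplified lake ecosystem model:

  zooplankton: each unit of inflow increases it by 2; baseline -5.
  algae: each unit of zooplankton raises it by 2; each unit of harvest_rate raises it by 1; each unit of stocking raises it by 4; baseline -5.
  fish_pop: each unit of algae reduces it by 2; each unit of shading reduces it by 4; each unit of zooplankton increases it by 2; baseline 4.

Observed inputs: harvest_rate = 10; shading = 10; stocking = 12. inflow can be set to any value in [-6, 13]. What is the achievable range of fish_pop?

-184 to -108

Substituting into the algae equation gives algae = 4*inflow + 43.
This gives fish_pop = -4*inflow - 132.
Linear in inflow, so extremes are at the endpoints: inflow = -6 gives fish_pop = -108; inflow = 13 gives fish_pop = -184.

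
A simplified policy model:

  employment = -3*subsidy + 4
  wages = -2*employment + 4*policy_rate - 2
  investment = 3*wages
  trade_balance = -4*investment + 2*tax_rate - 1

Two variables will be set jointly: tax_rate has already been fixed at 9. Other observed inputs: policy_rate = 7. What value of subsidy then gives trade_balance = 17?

subsidy = -3

With tax_rate held at 9:
Substituting into the wages equation gives wages = 6*subsidy + 18.
This gives investment = 18*subsidy + 54.
Substituting into the trade_balance equation gives trade_balance = -72*subsidy - 199.
Solve -72*subsidy - 199 = 17: subsidy = (17 + 199) / -72 = -3.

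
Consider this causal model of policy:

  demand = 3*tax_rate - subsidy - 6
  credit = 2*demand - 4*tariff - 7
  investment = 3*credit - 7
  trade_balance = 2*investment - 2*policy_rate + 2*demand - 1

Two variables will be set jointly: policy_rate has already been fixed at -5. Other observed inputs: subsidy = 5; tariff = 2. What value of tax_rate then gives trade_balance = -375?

tax_rate = -3

With policy_rate held at -5:
Substituting into the demand equation gives demand = 3*tax_rate - 11.
Substituting into the credit equation gives credit = 6*tax_rate - 37.
So investment = 18*tax_rate - 118.
Substituting into the trade_balance equation gives trade_balance = 42*tax_rate - 249.
Solve 42*tax_rate - 249 = -375: tax_rate = (-375 + 249) / 42 = -3.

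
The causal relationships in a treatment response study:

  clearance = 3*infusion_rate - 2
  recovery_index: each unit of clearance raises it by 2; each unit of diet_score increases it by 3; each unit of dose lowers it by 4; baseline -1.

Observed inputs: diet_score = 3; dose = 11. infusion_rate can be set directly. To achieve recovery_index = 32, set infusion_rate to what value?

Substituting into the recovery_index equation gives recovery_index = 6*infusion_rate - 40.
Solve 6*infusion_rate - 40 = 32: infusion_rate = (32 + 40) / 6 = 12.

infusion_rate = 12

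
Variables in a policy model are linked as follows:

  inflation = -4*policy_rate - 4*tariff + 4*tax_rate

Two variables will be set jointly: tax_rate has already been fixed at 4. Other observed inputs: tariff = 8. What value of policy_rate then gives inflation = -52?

policy_rate = 9

With tax_rate held at 4:
Substituting into the inflation equation gives inflation = -4*policy_rate - 16.
Solve -4*policy_rate - 16 = -52: policy_rate = (-52 + 16) / -4 = 9.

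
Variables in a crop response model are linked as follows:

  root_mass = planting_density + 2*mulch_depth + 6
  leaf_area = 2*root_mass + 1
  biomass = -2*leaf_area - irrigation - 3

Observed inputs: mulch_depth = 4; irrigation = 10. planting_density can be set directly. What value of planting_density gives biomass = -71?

Substituting into the root_mass equation gives root_mass = planting_density + 14.
Substituting into the leaf_area equation gives leaf_area = 2*planting_density + 29.
Substituting into the biomass equation gives biomass = -4*planting_density - 71.
Solve -4*planting_density - 71 = -71: planting_density = (-71 + 71) / -4 = 0.

planting_density = 0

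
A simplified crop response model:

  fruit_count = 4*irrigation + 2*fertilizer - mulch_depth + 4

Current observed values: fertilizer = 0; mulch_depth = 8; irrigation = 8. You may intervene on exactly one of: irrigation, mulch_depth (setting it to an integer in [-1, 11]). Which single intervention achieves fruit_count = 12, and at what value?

Intervening on irrigation: with other inputs at their observed values, fruit_count = 4*irrigation - 4. Solving for 12 gives irrigation = 4, within [-1, 11].
Intervening on mulch_depth: fruit_count = -mulch_depth + 36. Reaching 12 requires mulch_depth = 24, outside [-1, 11].

set irrigation = 4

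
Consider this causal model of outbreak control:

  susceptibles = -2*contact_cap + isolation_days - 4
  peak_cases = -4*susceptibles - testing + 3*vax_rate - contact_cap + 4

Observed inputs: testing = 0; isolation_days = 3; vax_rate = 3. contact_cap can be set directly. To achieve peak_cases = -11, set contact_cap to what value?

contact_cap = -4

Substituting into the susceptibles equation gives susceptibles = -2*contact_cap - 1.
Substituting into the peak_cases equation gives peak_cases = 7*contact_cap + 17.
Solve 7*contact_cap + 17 = -11: contact_cap = (-11 - 17) / 7 = -4.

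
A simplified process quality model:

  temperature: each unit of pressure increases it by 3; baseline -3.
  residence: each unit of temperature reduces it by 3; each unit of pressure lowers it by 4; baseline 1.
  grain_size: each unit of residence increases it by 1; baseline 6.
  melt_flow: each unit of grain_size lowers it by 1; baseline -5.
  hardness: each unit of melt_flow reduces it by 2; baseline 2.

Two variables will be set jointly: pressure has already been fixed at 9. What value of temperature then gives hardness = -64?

With pressure held at 9:
Intervening on temperature fixes its value directly, overriding its dependence on pressure.
Substituting into the residence equation gives residence = -3*temperature - 35.
Substituting into the grain_size equation gives grain_size = -3*temperature - 29.
Substituting into the melt_flow equation gives melt_flow = 3*temperature + 24.
Substituting into the hardness equation gives hardness = -6*temperature - 46.
Solve -6*temperature - 46 = -64: temperature = (-64 + 46) / -6 = 3.

temperature = 3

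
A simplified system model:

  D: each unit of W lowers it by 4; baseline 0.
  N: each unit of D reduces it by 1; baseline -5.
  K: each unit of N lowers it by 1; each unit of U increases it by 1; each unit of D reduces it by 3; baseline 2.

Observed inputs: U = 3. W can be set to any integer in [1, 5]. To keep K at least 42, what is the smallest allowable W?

W = 4

Substituting into the N equation gives N = 4*W - 5.
Substituting into the K equation gives K = 8*W + 10.
Require 8*W + 10 ≥ 42, so W ≥ 4.
The smallest integer in [1, 5] satisfying this is 4.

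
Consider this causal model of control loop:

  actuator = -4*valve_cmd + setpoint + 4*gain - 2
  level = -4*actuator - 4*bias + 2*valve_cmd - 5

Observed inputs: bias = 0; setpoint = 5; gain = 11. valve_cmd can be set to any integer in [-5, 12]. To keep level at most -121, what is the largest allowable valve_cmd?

valve_cmd = 4

Substituting into the actuator equation gives actuator = -4*valve_cmd + 47.
Substituting into the level equation gives level = 18*valve_cmd - 193.
Require 18*valve_cmd - 193 ≤ -121, so valve_cmd ≤ 4.
The largest integer in [-5, 12] satisfying this is 4.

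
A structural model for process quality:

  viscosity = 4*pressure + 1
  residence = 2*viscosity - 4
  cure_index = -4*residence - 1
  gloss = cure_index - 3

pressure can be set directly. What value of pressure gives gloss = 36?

pressure = -1

Substituting into the residence equation gives residence = 8*pressure - 2.
So cure_index = -32*pressure + 7.
Substituting into the gloss equation gives gloss = -32*pressure + 4.
Solve -32*pressure + 4 = 36: pressure = (36 - 4) / -32 = -1.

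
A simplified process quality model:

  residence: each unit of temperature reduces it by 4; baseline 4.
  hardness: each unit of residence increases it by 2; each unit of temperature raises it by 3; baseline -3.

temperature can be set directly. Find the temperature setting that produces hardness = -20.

temperature = 5

Substituting into the hardness equation gives hardness = -5*temperature + 5.
Solve -5*temperature + 5 = -20: temperature = (-20 - 5) / -5 = 5.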